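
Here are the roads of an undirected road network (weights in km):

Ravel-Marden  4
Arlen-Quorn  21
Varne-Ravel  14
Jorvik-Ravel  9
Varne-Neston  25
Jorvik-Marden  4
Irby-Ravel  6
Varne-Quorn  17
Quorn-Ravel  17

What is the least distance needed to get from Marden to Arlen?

Settle nodes by increasing distance from Marden:
Marden: 0
Ravel: 4  (via Marden)
Jorvik: 4  (via Marden)
Irby: 10  (via Ravel)
Varne: 18  (via Ravel)
Quorn: 21  (via Ravel)
Arlen: 42  (via Quorn)
Shortest route: Marden–Ravel–Quorn–Arlen = 42 km.

42 km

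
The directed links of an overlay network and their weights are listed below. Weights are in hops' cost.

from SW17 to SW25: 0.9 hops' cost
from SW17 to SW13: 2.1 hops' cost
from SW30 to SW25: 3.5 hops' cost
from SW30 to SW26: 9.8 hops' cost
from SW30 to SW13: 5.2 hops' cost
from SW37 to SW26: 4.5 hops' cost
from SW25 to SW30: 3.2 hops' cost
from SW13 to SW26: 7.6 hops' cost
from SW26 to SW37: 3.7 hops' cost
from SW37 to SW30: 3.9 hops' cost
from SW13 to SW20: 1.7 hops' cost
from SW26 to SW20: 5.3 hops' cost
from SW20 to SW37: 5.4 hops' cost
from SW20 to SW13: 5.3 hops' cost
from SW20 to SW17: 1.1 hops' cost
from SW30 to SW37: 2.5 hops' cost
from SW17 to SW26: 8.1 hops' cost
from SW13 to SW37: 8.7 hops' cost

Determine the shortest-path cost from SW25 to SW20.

Running Dijkstra from SW25:
SW25: 0
SW30: 3.2  (via SW25)
SW37: 5.7  (via SW30)
SW13: 8.4  (via SW30)
SW20: 10.1  (via SW13)
Shortest route: SW25 → SW30 → SW13 → SW20 = 10.1 hops' cost.

10.1 hops' cost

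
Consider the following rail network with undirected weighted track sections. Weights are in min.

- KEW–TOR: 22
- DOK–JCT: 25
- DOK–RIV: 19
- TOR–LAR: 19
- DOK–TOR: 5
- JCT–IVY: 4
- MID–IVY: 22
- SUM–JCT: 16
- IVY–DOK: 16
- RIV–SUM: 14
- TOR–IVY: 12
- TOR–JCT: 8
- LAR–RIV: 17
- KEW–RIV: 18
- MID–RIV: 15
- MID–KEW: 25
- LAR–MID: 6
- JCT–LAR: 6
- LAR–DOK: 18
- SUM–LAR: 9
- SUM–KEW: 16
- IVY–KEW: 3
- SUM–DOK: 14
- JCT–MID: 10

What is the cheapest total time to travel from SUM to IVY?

Enumerating some paths:
SUM - LAR - MID - JCT - IVY: 9+6+10+4 = 29
SUM - JCT - IVY: 16+4 = 20
SUM - LAR - JCT - IVY: 9+6+4 = 19
Cheapest is SUM - LAR - JCT - IVY at 19 min.

19 min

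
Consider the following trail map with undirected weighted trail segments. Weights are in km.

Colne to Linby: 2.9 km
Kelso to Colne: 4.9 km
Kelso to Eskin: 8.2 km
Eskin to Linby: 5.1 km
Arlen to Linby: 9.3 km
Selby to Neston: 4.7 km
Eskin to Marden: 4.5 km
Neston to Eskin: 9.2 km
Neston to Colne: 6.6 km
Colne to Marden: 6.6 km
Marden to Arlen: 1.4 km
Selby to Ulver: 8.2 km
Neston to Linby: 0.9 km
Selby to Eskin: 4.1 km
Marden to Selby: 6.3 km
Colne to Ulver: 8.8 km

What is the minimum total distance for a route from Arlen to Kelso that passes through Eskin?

Best Arlen to Eskin: Arlen → Marden → Eskin costing 5.9
Best Eskin to Kelso: Eskin → Kelso costing 8.2
Total via Eskin: 5.9 + 8.2 = 14.1 km.

14.1 km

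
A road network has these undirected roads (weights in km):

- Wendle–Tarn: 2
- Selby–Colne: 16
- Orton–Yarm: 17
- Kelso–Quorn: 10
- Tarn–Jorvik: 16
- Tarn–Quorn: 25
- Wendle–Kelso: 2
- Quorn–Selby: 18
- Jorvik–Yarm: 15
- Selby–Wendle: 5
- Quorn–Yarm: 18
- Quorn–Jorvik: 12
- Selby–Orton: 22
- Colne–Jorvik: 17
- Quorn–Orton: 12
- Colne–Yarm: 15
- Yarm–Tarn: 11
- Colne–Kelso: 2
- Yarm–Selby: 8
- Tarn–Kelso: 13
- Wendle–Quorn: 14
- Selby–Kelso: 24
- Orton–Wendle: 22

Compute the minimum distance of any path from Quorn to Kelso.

10 km

Enumerating some paths:
Quorn–Selby–Wendle–Kelso: 18+5+2 = 25
Quorn–Kelso: 10 = 10
Quorn–Wendle–Kelso: 14+2 = 16
The minimum is 10 km via Quorn–Kelso.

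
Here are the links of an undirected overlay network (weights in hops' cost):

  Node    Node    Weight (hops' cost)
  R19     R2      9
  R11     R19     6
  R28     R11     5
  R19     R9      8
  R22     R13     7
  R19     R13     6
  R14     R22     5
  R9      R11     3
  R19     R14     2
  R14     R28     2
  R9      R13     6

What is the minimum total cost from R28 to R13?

10 hops' cost

Enumerating some paths:
R28–R11–R19–R13: 5+6+6 = 17
R28–R14–R22–R13: 2+5+7 = 14
R28–R14–R19–R13: 2+2+6 = 10
R28–R11–R9–R13: 5+3+6 = 14
Cheapest is R28–R14–R19–R13 at 10 hops' cost.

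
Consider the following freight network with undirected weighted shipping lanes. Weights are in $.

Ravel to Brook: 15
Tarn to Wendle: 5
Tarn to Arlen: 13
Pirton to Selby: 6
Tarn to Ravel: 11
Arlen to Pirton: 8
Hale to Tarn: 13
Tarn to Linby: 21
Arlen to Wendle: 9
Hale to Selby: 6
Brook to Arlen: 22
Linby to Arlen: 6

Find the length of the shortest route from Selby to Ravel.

Candidate routes:
Selby → Pirton → Arlen → Tarn → Ravel: 6+8+13+11 = 38
Selby → Hale → Tarn → Ravel: 6+13+11 = 30
Selby → Pirton → Arlen → Wendle → Tarn → Ravel: 6+8+9+5+11 = 39
Cheapest is Selby → Hale → Tarn → Ravel at $30.

$30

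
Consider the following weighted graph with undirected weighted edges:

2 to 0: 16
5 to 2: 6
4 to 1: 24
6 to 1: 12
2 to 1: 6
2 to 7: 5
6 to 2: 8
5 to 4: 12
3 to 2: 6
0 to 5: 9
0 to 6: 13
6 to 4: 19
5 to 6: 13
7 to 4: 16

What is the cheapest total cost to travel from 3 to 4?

Shortest distances from 3:
3: 0
2: 6  (via 3)
7: 11  (via 2)
1: 12  (via 2)
5: 12  (via 2)
6: 14  (via 2)
0: 21  (via 5)
4: 24  (via 5)
Shortest route: 3 → 2 → 5 → 4 = 24.

24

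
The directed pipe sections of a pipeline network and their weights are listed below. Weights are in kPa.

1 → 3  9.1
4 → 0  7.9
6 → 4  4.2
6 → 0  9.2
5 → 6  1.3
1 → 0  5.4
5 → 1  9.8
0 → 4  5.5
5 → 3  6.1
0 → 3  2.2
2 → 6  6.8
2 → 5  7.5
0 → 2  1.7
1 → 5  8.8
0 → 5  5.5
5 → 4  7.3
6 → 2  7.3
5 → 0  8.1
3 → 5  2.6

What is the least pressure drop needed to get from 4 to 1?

Enumerating some paths:
4 → 0 → 5 → 1: 7.9+5.5+9.8 = 23.2
4 → 0 → 3 → 5 → 1: 7.9+2.2+2.6+9.8 = 22.5
Cheapest is 4 → 0 → 3 → 5 → 1 at 22.5 kPa.

22.5 kPa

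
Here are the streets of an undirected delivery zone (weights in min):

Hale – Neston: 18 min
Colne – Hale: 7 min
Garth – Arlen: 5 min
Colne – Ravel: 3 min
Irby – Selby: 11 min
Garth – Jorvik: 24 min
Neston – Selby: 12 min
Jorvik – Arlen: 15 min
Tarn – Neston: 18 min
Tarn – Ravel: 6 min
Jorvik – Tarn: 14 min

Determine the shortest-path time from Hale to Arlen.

45 min

Compare a few routes:
Hale–Neston–Tarn–Jorvik–Arlen: 18+18+14+15 = 65
Hale–Neston–Tarn–Jorvik–Garth–Arlen: 18+18+14+24+5 = 79
Hale–Colne–Ravel–Tarn–Jorvik–Garth–Arlen: 7+3+6+14+24+5 = 59
Hale–Colne–Ravel–Tarn–Jorvik–Arlen: 7+3+6+14+15 = 45
The minimum is 45 min via Hale–Colne–Ravel–Tarn–Jorvik–Arlen.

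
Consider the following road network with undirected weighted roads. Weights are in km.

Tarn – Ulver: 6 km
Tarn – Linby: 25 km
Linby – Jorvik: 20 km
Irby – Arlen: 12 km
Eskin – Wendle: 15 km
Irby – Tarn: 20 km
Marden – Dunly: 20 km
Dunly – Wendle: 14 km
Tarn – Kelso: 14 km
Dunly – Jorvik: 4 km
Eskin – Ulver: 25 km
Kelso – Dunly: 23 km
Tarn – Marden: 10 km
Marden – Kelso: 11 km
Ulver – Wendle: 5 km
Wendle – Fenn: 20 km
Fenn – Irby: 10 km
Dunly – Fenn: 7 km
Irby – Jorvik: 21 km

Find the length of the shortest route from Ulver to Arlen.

38 km

Candidate routes:
Ulver - Wendle - Fenn - Irby - Arlen: 5+20+10+12 = 47
Ulver - Tarn - Irby - Arlen: 6+20+12 = 38
The minimum is 38 km via Ulver - Tarn - Irby - Arlen.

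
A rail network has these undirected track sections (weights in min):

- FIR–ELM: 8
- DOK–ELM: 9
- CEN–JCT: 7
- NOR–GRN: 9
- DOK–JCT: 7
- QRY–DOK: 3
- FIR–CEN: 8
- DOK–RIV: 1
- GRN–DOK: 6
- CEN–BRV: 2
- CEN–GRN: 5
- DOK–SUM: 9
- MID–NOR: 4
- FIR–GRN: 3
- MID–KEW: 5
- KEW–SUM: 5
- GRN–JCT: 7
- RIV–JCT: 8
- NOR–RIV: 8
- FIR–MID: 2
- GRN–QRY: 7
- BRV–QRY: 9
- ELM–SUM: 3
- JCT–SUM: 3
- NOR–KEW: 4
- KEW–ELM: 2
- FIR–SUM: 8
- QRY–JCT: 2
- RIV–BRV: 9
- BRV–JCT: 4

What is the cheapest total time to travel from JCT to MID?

12 min

Compare a few routes:
JCT → SUM → ELM → KEW → MID: 3+3+2+5 = 13
JCT → GRN → FIR → MID: 7+3+2 = 12
JCT → SUM → FIR → MID: 3+8+2 = 13
Cheapest is JCT → GRN → FIR → MID at 12 min.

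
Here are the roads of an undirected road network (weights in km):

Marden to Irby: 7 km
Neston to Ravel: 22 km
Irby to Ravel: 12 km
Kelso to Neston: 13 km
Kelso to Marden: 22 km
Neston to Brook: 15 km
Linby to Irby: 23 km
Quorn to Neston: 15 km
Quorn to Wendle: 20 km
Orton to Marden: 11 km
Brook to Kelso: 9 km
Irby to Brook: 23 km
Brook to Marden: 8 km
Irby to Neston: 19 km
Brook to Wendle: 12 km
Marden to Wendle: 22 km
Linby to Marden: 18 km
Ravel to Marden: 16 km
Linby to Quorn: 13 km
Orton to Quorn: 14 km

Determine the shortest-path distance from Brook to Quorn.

30 km

Shortest distances from Brook:
Brook: 0
Marden: 8  (via Brook)
Kelso: 9  (via Brook)
Wendle: 12  (via Brook)
Irby: 15  (via Marden)
Neston: 15  (via Brook)
Orton: 19  (via Marden)
Ravel: 24  (via Marden)
Linby: 26  (via Marden)
Quorn: 30  (via Neston)
Shortest route: Brook–Neston–Quorn = 30 km.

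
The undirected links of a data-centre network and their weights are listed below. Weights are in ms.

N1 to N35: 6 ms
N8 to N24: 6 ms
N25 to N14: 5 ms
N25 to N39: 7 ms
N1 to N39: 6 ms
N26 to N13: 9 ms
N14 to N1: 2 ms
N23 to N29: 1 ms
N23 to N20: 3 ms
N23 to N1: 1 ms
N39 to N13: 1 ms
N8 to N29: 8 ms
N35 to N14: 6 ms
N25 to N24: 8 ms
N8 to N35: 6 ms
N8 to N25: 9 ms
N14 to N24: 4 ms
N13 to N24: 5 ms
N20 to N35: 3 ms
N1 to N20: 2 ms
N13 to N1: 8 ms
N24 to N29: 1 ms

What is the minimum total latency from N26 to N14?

18 ms

Candidate routes:
N26 → N13 → N24 → N14: 9+5+4 = 18
N26 → N13 → N39 → N25 → N14: 9+1+7+5 = 22
N26 → N13 → N24 → N29 → N23 → N1 → N14: 9+5+1+1+1+2 = 19
N26 → N13 → N1 → N14: 9+8+2 = 19
Cheapest is N26 → N13 → N24 → N14 at 18 ms.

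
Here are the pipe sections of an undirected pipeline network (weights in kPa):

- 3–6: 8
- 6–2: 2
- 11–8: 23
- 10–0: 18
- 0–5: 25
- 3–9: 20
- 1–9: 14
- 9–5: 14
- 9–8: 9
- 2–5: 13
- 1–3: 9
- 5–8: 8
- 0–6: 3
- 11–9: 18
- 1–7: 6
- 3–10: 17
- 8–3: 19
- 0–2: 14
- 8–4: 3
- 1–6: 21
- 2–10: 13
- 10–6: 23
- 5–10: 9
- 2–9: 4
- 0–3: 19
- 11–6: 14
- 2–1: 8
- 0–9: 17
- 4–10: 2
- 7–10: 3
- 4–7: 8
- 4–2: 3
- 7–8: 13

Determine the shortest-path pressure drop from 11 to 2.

16 kPa

Compare a few routes:
11–9–2: 18+4 = 22
11–6–2: 14+2 = 16
The minimum is 16 kPa via 11–6–2.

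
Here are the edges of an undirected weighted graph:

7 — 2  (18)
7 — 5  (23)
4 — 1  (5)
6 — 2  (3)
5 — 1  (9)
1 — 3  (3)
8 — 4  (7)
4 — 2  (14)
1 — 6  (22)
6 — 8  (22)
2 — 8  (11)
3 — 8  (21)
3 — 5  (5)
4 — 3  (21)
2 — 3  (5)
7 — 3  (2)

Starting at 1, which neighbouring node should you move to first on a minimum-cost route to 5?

Compare a few routes:
1 → 5: 9 = 9
1 → 3 → 5: 3+5 = 8
Cheapest is 1 → 3 → 5 at 8.
So from 1 the first move is to 3.

3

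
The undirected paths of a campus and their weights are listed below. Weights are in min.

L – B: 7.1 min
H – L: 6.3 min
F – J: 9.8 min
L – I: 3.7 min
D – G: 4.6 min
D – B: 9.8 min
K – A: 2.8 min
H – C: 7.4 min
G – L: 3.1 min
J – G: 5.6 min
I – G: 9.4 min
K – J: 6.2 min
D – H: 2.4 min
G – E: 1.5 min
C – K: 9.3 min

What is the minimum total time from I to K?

Shortest distances from I:
I: 0
L: 3.7  (via I)
G: 6.8  (via L)
E: 8.3  (via G)
H: 10  (via L)
B: 10.8  (via L)
D: 11.4  (via G)
J: 12.4  (via G)
C: 17.4  (via H)
K: 18.6  (via J)
Shortest route: I → L → G → J → K = 18.6 min.

18.6 min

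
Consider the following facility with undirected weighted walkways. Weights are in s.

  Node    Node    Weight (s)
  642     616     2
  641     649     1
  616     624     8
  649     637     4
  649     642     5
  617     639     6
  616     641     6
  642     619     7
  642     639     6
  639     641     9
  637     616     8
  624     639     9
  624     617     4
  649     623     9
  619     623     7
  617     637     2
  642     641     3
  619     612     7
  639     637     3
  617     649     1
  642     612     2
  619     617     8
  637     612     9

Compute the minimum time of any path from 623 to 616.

Shortest distances from 623:
623: 0
619: 7  (via 623)
649: 9  (via 623)
641: 10  (via 649)
617: 10  (via 649)
637: 12  (via 617)
642: 13  (via 641)
624: 14  (via 617)
612: 14  (via 619)
639: 15  (via 637)
616: 15  (via 642)
Shortest route: 623–649–641–642–616 = 15 s.

15 s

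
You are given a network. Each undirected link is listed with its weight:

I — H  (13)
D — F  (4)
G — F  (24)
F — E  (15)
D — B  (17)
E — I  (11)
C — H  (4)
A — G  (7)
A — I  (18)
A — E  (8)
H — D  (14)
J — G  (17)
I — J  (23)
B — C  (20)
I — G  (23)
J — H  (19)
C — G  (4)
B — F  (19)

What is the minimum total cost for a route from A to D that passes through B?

48

Shortest A→B: A → G → C → B = 31
Best B to D: B → D costing 17
Total via B: 31 + 17 = 48.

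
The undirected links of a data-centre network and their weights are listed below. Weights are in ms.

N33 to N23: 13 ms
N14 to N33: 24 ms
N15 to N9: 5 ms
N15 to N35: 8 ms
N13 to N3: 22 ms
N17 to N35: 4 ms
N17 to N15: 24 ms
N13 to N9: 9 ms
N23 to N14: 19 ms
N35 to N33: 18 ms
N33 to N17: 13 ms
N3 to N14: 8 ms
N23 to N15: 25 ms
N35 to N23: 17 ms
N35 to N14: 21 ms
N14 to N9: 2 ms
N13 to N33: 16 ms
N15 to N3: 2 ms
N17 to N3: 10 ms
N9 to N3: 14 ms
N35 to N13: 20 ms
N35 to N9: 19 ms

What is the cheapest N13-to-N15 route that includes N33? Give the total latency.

Best N13 to N33: N13–N33 costing 16
Shortest N33→N15: N33–N17–N35–N15 = 25
Total via N33: 16 + 25 = 41 ms.

41 ms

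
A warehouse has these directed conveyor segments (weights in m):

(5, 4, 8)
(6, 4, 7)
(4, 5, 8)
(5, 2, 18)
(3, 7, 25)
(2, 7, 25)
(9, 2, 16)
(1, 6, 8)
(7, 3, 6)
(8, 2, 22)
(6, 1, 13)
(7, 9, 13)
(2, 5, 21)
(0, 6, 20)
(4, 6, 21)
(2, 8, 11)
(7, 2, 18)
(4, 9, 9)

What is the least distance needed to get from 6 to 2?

Running Dijkstra from 6:
6: 0
4: 7  (via 6)
1: 13  (via 6)
5: 15  (via 4)
9: 16  (via 4)
2: 32  (via 9)
Shortest route: 6 → 4 → 9 → 2 = 32 m.

32 m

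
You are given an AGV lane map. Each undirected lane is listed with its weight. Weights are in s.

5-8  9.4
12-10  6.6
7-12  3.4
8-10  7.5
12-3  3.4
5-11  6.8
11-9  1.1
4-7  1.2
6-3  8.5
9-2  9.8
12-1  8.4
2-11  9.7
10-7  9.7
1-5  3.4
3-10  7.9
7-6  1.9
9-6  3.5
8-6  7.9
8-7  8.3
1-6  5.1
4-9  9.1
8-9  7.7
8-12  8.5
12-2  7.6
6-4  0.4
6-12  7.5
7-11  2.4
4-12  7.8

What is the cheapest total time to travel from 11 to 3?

9.2 s

Settle nodes by increasing distance from 11:
11: 0
9: 1.1  (via 11)
7: 2.4  (via 11)
4: 3.6  (via 7)
6: 4  (via 4)
12: 5.8  (via 7)
5: 6.8  (via 11)
8: 8.8  (via 9)
1: 9.1  (via 6)
3: 9.2  (via 12)
Shortest route: 11–7–12–3 = 9.2 s.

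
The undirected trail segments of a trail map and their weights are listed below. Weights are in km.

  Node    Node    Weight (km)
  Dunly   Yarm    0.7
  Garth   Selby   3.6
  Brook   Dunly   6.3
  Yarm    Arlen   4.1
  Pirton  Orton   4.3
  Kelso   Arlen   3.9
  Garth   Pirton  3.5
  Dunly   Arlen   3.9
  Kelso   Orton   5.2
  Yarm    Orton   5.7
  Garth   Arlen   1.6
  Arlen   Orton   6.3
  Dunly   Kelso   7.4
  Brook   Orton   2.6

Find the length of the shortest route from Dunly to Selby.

9.1 km

Settle nodes by increasing distance from Dunly:
Dunly: 0
Yarm: 0.7  (via Dunly)
Arlen: 3.9  (via Dunly)
Garth: 5.5  (via Arlen)
Brook: 6.3  (via Dunly)
Orton: 6.4  (via Yarm)
Kelso: 7.4  (via Dunly)
Pirton: 9  (via Garth)
Selby: 9.1  (via Garth)
Shortest route: Dunly–Arlen–Garth–Selby = 9.1 km.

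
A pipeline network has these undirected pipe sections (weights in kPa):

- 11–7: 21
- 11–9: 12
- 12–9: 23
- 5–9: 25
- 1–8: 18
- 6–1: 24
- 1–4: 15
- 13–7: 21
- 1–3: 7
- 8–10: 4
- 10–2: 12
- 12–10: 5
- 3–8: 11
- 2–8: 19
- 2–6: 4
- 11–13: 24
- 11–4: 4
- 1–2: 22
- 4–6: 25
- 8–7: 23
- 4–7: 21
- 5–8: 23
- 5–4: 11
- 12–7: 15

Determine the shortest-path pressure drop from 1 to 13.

43 kPa

Candidate routes:
1 - 4 - 7 - 13: 15+21+21 = 57
1 - 4 - 11 - 13: 15+4+24 = 43
Cheapest is 1 - 4 - 11 - 13 at 43 kPa.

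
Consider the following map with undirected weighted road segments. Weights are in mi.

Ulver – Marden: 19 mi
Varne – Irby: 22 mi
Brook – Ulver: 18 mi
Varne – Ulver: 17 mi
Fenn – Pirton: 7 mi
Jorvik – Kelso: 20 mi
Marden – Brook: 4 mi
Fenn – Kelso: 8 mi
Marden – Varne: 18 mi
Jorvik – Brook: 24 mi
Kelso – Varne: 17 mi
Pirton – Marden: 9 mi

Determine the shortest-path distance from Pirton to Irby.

49 mi

Settle nodes by increasing distance from Pirton:
Pirton: 0
Fenn: 7  (via Pirton)
Marden: 9  (via Pirton)
Brook: 13  (via Marden)
Kelso: 15  (via Fenn)
Varne: 27  (via Marden)
Ulver: 28  (via Marden)
Jorvik: 35  (via Kelso)
Irby: 49  (via Varne)
Shortest route: Pirton → Marden → Varne → Irby = 49 mi.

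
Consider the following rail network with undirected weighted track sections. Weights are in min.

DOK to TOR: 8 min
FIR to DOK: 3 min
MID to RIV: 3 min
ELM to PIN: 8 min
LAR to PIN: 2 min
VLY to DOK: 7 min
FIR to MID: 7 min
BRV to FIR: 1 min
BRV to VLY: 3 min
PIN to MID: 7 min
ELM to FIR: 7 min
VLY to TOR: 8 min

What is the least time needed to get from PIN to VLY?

18 min

Compare a few routes:
PIN–MID–FIR–BRV–VLY: 7+7+1+3 = 18
PIN–ELM–FIR–BRV–VLY: 8+7+1+3 = 19
PIN–MID–FIR–DOK–VLY: 7+7+3+7 = 24
The minimum is 18 min via PIN–MID–FIR–BRV–VLY.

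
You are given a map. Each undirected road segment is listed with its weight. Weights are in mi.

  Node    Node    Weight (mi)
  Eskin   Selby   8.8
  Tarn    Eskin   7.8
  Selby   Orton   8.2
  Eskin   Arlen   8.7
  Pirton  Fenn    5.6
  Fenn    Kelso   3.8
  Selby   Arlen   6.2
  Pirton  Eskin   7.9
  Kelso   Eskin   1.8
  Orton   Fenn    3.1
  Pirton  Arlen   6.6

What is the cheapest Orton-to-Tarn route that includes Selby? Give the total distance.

24.8 mi

Best Orton to Selby: Orton–Selby costing 8.2
Shortest Selby→Tarn: Selby–Eskin–Tarn = 16.6
Total via Selby: 8.2 + 16.6 = 24.8 mi.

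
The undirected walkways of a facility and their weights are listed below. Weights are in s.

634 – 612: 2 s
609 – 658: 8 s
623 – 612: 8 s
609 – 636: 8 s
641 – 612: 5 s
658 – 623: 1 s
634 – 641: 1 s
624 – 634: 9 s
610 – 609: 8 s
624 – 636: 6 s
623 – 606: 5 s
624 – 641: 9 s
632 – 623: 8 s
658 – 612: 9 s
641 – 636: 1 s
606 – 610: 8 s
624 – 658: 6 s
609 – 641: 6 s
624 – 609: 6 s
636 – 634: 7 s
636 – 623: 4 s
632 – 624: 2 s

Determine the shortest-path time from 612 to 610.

17 s

Candidate routes:
612 - 634 - 641 - 636 - 623 - 606 - 610: 2+1+1+4+5+8 = 21
612 - 634 - 641 - 609 - 610: 2+1+6+8 = 17
612 - 641 - 609 - 610: 5+6+8 = 19
612 - 634 - 641 - 636 - 609 - 610: 2+1+1+8+8 = 20
The minimum is 17 s via 612 - 634 - 641 - 609 - 610.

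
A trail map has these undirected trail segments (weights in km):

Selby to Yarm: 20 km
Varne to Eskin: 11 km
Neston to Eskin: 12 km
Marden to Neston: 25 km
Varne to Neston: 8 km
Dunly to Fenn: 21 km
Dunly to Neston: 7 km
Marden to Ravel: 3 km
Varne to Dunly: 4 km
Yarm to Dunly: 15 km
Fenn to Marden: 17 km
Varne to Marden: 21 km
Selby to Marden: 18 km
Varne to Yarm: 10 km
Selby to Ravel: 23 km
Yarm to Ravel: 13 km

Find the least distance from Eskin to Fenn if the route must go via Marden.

49 km

Best Eskin to Marden: Eskin → Varne → Marden costing 32
Best Marden to Fenn: Marden → Fenn costing 17
Total via Marden: 32 + 17 = 49 km.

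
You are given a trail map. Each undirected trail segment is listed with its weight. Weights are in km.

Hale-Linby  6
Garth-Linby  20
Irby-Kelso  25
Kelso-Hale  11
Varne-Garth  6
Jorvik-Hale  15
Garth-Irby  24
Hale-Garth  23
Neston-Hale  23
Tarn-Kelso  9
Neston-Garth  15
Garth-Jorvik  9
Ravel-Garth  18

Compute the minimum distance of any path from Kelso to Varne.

Settle nodes by increasing distance from Kelso:
Kelso: 0
Tarn: 9  (via Kelso)
Hale: 11  (via Kelso)
Linby: 17  (via Hale)
Irby: 25  (via Kelso)
Jorvik: 26  (via Hale)
Garth: 34  (via Hale)
Neston: 34  (via Hale)
Varne: 40  (via Garth)
Shortest route: Kelso–Hale–Garth–Varne = 40 km.

40 km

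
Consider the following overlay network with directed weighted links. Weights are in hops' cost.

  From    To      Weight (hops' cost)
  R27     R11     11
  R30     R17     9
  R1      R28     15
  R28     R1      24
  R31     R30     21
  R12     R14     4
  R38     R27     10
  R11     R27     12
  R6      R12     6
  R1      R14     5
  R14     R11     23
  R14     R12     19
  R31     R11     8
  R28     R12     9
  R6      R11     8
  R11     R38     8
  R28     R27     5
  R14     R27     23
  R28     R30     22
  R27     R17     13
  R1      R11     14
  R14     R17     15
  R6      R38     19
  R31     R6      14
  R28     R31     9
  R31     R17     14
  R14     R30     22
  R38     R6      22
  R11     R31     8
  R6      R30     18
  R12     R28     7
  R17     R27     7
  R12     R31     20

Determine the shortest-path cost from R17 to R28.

Running Dijkstra from R17:
R17: 0
R27: 7  (via R17)
R11: 18  (via R27)
R38: 26  (via R11)
R31: 26  (via R11)
R6: 40  (via R31)
R12: 46  (via R6)
R30: 47  (via R31)
R14: 50  (via R12)
R28: 53  (via R12)
Shortest route: R17 → R27 → R11 → R31 → R6 → R12 → R28 = 53 hops' cost.

53 hops' cost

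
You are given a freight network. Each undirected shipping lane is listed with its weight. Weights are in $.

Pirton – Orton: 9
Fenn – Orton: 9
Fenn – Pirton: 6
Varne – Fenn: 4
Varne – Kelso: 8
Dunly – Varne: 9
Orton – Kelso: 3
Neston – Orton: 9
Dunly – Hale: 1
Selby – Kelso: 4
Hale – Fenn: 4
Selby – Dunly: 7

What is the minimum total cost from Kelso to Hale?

Settle nodes by increasing distance from Kelso:
Kelso: 0
Orton: 3  (via Kelso)
Selby: 4  (via Kelso)
Varne: 8  (via Kelso)
Dunly: 11  (via Selby)
Neston: 12  (via Orton)
Hale: 12  (via Dunly)
Shortest route: Kelso → Selby → Dunly → Hale = $12.

$12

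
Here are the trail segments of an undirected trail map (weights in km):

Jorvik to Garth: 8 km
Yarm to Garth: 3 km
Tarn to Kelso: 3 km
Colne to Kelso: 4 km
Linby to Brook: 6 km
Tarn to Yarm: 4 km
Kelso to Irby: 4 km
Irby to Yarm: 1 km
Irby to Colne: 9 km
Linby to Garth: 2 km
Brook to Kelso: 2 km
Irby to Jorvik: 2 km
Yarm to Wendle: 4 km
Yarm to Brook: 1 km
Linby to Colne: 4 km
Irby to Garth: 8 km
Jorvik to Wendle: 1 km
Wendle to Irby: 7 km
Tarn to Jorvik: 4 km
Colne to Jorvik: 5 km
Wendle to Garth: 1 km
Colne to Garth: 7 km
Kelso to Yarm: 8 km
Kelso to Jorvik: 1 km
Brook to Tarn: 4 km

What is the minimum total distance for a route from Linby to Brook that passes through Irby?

Shortest Linby→Irby: Linby–Garth–Wendle–Jorvik–Irby = 6
Best Irby to Brook: Irby–Yarm–Brook costing 2
Total via Irby: 6 + 2 = 8 km.

8 km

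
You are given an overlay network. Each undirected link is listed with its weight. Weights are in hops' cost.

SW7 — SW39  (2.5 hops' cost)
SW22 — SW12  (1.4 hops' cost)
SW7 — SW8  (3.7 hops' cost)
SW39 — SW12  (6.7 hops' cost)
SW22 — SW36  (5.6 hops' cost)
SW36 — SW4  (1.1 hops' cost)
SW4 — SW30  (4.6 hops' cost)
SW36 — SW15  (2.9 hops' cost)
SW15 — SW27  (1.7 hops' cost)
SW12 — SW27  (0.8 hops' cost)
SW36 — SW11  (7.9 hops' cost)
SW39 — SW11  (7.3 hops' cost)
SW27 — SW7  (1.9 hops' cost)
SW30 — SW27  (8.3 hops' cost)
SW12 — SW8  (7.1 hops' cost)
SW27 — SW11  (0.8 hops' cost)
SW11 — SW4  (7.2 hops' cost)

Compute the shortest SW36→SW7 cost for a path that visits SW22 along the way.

9.7 hops' cost

Best SW36 to SW22: SW36–SW22 costing 5.6
Best SW22 to SW7: SW22–SW12–SW27–SW7 costing 4.1
Total via SW22: 5.6 + 4.1 = 9.7 hops' cost.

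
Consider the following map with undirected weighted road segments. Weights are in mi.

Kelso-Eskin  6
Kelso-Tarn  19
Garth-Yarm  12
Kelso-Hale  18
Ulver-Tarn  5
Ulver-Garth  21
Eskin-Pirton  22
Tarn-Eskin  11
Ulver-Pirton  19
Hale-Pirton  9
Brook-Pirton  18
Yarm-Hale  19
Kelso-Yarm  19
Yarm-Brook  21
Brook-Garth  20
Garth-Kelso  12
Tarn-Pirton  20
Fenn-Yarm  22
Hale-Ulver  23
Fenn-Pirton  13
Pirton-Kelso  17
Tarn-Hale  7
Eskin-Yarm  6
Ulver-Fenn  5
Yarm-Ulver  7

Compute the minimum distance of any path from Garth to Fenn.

Running Dijkstra from Garth:
Garth: 0
Kelso: 12  (via Garth)
Yarm: 12  (via Garth)
Eskin: 18  (via Kelso)
Ulver: 19  (via Yarm)
Brook: 20  (via Garth)
Fenn: 24  (via Ulver)
Shortest route: Garth–Yarm–Ulver–Fenn = 24 mi.

24 mi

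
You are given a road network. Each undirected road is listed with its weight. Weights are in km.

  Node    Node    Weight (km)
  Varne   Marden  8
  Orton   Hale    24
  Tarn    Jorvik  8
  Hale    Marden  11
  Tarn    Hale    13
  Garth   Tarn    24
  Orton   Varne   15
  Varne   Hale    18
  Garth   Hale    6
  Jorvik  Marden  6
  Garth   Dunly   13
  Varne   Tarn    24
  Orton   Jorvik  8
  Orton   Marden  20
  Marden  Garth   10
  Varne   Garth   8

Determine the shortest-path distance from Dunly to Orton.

Running Dijkstra from Dunly:
Dunly: 0
Garth: 13  (via Dunly)
Hale: 19  (via Garth)
Varne: 21  (via Garth)
Marden: 23  (via Garth)
Jorvik: 29  (via Marden)
Tarn: 32  (via Hale)
Orton: 36  (via Varne)
Shortest route: Dunly–Garth–Varne–Orton = 36 km.

36 km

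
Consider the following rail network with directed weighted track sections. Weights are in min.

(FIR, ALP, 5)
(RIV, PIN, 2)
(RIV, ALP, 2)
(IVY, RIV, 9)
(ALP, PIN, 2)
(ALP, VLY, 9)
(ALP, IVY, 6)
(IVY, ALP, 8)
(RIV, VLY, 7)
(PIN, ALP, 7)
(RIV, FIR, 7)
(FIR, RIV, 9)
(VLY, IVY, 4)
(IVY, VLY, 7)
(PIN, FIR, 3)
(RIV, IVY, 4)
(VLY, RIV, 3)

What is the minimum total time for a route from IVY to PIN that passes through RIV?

11 min

Shortest IVY→RIV: IVY–RIV = 9
Shortest RIV→PIN: RIV–PIN = 2
Total via RIV: 9 + 2 = 11 min.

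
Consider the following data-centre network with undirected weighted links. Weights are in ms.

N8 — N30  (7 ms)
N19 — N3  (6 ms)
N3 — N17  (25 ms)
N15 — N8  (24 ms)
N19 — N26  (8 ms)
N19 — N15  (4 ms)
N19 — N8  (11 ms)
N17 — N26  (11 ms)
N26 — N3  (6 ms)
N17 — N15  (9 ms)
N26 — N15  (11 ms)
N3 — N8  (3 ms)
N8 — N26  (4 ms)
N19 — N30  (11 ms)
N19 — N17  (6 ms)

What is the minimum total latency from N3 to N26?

6 ms

Candidate routes:
N3 - N8 - N26: 3+4 = 7
N3 - N26: 6 = 6
The minimum is 6 ms via N3 - N26.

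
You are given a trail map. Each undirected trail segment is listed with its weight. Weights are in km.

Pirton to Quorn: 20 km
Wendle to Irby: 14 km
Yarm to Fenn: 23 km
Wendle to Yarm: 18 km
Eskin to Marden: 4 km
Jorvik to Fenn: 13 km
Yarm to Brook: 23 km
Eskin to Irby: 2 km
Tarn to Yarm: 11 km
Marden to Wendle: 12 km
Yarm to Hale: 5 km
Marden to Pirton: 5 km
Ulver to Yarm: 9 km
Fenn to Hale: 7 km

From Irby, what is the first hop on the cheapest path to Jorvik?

Compare a few routes:
Irby → Wendle → Yarm → Fenn → Jorvik: 14+18+23+13 = 68
Irby → Eskin → Marden → Wendle → Yarm → Fenn → Jorvik: 2+4+12+18+23+13 = 72
Irby → Wendle → Yarm → Hale → Fenn → Jorvik: 14+18+5+7+13 = 57
Irby → Eskin → Marden → Wendle → Yarm → Hale → Fenn → Jorvik: 2+4+12+18+5+7+13 = 61
The minimum is 57 km via Irby → Wendle → Yarm → Hale → Fenn → Jorvik.
So from Irby the first move is to Wendle.

Wendle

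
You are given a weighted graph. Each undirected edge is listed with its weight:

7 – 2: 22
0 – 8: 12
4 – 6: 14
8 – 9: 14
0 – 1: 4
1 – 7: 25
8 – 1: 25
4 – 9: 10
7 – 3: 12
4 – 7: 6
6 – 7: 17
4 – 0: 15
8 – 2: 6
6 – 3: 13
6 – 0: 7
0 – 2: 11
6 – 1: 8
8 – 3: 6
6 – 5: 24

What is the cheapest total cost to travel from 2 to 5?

42

Settle nodes by increasing distance from 2:
2: 0
8: 6  (via 2)
0: 11  (via 2)
3: 12  (via 8)
1: 15  (via 0)
6: 18  (via 0)
9: 20  (via 8)
7: 22  (via 2)
4: 26  (via 0)
5: 42  (via 6)
Shortest route: 2–0–6–5 = 42.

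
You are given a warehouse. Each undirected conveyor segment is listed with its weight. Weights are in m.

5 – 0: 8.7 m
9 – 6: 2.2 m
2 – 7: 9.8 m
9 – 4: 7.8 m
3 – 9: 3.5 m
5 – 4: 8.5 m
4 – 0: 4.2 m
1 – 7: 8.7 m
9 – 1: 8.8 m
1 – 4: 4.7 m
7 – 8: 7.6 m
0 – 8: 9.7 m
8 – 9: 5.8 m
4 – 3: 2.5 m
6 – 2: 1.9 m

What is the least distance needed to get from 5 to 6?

Shortest distances from 5:
5: 0
4: 8.5  (via 5)
0: 8.7  (via 5)
3: 11  (via 4)
1: 13.2  (via 4)
9: 14.5  (via 3)
6: 16.7  (via 9)
Shortest route: 5 → 4 → 3 → 9 → 6 = 16.7 m.

16.7 m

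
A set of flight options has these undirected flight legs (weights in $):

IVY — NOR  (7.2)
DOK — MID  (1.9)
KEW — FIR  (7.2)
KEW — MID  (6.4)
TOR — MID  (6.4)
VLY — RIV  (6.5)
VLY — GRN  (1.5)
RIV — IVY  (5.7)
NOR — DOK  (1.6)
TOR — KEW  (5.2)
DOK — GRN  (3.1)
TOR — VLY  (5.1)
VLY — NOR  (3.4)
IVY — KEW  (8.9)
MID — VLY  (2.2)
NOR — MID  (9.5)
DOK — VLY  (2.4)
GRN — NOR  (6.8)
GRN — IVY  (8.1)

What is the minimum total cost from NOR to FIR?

Running Dijkstra from NOR:
NOR: 0
DOK: 1.6  (via NOR)
VLY: 3.4  (via NOR)
MID: 3.5  (via DOK)
GRN: 4.7  (via DOK)
IVY: 7.2  (via NOR)
TOR: 8.5  (via VLY)
RIV: 9.9  (via VLY)
KEW: 9.9  (via MID)
FIR: 17.1  (via KEW)
Shortest route: NOR → DOK → MID → KEW → FIR = $17.1.

$17.1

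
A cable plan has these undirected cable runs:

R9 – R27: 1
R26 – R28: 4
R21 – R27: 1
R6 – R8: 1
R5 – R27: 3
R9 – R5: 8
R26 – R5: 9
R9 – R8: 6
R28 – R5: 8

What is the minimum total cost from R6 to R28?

19

Candidate routes:
R6 - R8 - R9 - R27 - R5 - R26 - R28: 1+6+1+3+9+4 = 24
R6 - R8 - R9 - R5 - R28: 1+6+8+8 = 23
R6 - R8 - R9 - R27 - R5 - R28: 1+6+1+3+8 = 19
Cheapest is R6 - R8 - R9 - R27 - R5 - R28 at 19.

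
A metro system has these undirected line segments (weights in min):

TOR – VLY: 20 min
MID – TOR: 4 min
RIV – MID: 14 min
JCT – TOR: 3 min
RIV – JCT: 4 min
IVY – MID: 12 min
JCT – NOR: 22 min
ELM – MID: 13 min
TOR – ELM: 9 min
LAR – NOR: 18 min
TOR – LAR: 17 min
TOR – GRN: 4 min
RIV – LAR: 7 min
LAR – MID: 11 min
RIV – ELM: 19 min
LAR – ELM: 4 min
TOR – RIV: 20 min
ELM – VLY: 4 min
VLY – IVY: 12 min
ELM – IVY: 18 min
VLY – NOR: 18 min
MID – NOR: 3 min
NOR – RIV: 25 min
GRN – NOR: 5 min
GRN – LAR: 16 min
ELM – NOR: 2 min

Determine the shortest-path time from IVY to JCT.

19 min

Enumerating some paths:
IVY–VLY–ELM–NOR–MID–TOR–JCT: 12+4+2+3+4+3 = 28
IVY–MID–NOR–GRN–TOR–JCT: 12+3+5+4+3 = 27
IVY–MID–TOR–JCT: 12+4+3 = 19
IVY–VLY–ELM–TOR–JCT: 12+4+9+3 = 28
Cheapest is IVY–MID–TOR–JCT at 19 min.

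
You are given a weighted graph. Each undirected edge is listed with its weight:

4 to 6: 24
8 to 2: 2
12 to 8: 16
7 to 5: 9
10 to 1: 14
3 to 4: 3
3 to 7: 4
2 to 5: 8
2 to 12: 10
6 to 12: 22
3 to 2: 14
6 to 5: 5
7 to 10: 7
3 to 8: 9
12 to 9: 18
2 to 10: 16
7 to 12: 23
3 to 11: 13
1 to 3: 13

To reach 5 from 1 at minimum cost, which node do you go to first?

Candidate routes:
1 → 3 → 7 → 5: 13+4+9 = 26
1 → 10 → 7 → 5: 14+7+9 = 30
1 → 3 → 8 → 2 → 5: 13+9+2+8 = 32
Cheapest is 1 → 3 → 7 → 5 at 26.
So from 1 the first move is to 3.

3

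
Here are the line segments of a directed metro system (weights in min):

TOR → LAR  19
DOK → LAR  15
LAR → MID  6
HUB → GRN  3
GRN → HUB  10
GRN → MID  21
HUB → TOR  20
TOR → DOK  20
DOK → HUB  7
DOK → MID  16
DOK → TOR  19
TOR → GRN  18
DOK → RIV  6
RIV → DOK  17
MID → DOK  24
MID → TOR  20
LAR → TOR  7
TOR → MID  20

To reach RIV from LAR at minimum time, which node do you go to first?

Compare a few routes:
LAR → MID → DOK → RIV: 6+24+6 = 36
LAR → TOR → DOK → RIV: 7+20+6 = 33
Cheapest is LAR → TOR → DOK → RIV at 33 min.
So from LAR the first move is to TOR.

TOR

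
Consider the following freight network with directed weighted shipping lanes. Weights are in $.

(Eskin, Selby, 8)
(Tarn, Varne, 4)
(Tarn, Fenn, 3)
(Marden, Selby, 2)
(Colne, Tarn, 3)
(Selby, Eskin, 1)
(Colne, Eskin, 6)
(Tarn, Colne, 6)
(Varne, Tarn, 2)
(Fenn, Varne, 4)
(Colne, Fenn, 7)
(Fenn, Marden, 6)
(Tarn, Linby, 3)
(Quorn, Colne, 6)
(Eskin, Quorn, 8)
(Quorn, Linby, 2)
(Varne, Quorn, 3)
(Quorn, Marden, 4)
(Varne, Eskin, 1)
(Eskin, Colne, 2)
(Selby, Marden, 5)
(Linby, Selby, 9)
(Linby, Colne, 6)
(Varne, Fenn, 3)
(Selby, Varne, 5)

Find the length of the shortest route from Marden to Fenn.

$10

Shortest distances from Marden:
Marden: 0
Selby: 2  (via Marden)
Eskin: 3  (via Selby)
Colne: 5  (via Eskin)
Varne: 7  (via Selby)
Tarn: 8  (via Colne)
Fenn: 10  (via Varne)
Shortest route: Marden–Selby–Varne–Fenn = $10.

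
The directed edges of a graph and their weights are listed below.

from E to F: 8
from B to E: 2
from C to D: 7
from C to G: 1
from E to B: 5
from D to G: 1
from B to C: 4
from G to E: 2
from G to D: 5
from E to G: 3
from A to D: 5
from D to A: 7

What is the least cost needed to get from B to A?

Enumerating some paths:
B → C → D → A: 4+7+7 = 18
B → E → G → D → A: 2+3+5+7 = 17
The minimum is 17 via B → E → G → D → A.

17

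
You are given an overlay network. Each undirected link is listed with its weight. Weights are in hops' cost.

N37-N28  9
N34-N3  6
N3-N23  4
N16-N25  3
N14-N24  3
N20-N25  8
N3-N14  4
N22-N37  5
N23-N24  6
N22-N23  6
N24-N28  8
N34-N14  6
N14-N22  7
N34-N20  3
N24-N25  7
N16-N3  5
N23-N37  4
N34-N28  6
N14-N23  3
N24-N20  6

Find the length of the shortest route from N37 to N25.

16 hops' cost

Candidate routes:
N37 - N23 - N24 - N25: 4+6+7 = 17
N37 - N23 - N3 - N16 - N25: 4+4+5+3 = 16
Cheapest is N37 - N23 - N3 - N16 - N25 at 16 hops' cost.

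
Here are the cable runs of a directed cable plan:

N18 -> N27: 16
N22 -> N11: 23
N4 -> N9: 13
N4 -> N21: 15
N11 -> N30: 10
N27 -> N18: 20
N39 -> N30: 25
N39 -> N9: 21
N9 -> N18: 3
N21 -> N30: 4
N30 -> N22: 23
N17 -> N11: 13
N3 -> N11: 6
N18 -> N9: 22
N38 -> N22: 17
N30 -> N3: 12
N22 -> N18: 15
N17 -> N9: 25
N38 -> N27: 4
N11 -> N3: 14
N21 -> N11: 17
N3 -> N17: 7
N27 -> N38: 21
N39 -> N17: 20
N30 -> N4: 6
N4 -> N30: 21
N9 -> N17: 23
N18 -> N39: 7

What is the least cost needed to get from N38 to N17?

Settle nodes by increasing distance from N38:
N38: 0
N27: 4  (via N38)
N22: 17  (via N38)
N18: 24  (via N27)
N39: 31  (via N18)
N11: 40  (via N22)
N9: 46  (via N18)
N30: 50  (via N11)
N17: 51  (via N39)
Shortest route: N38–N27–N18–N39–N17 = 51.

51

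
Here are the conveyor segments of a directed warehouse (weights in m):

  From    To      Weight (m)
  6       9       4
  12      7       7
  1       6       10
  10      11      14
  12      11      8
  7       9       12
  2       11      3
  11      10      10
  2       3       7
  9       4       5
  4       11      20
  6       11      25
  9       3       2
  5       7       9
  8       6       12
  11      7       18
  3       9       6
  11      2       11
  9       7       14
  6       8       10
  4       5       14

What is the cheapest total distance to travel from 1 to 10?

Enumerating some paths:
1–6–11–10: 10+25+10 = 45
1–6–9–4–11–10: 10+4+5+20+10 = 49
Cheapest is 1–6–11–10 at 45 m.

45 m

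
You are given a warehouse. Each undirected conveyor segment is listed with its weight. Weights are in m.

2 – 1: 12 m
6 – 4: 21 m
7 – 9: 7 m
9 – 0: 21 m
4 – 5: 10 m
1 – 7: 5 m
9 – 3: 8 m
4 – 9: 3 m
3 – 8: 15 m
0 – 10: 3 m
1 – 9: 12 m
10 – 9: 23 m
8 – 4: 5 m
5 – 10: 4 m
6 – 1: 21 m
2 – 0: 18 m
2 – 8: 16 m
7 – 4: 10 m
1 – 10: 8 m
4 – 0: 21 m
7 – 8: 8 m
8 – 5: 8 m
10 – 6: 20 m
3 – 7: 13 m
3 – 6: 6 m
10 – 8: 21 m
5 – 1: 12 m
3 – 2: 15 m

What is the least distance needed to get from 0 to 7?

Shortest distances from 0:
0: 0
10: 3  (via 0)
5: 7  (via 10)
1: 11  (via 10)
8: 15  (via 5)
7: 16  (via 1)
Shortest route: 0–10–1–7 = 16 m.

16 m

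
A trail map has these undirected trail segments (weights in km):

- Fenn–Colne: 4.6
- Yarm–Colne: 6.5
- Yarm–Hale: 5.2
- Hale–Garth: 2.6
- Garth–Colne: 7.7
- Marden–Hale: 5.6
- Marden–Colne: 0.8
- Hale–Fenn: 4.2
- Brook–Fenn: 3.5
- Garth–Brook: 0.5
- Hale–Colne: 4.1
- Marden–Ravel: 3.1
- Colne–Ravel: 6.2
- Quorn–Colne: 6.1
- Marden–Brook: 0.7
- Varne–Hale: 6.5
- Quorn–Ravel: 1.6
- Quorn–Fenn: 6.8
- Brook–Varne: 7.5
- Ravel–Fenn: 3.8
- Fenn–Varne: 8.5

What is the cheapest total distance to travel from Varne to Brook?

7.5 km

Enumerating some paths:
Varne–Hale–Garth–Brook: 6.5+2.6+0.5 = 9.6
Varne–Brook: 7.5 = 7.5
The minimum is 7.5 km via Varne–Brook.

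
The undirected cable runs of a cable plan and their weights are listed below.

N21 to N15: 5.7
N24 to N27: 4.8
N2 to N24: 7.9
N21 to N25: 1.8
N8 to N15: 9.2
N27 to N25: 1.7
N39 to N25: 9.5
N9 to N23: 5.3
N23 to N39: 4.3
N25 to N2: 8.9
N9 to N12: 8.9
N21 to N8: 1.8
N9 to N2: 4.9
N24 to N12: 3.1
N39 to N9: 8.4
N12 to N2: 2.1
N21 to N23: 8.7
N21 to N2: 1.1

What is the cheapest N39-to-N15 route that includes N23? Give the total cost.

18.7

Best N39 to N23: N39 → N23 costing 4.3
Best N23 to N15: N23 → N21 → N15 costing 14.4
Total via N23: 4.3 + 14.4 = 18.7.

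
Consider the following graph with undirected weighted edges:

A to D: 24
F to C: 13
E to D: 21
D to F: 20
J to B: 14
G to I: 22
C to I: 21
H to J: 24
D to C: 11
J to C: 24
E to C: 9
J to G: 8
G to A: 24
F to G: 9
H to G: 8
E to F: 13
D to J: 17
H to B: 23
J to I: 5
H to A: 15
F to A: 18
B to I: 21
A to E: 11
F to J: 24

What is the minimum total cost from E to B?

Running Dijkstra from E:
E: 0
C: 9  (via E)
A: 11  (via E)
F: 13  (via E)
D: 20  (via C)
G: 22  (via F)
H: 26  (via A)
I: 30  (via C)
J: 30  (via G)
B: 44  (via J)
Shortest route: E → F → G → J → B = 44.

44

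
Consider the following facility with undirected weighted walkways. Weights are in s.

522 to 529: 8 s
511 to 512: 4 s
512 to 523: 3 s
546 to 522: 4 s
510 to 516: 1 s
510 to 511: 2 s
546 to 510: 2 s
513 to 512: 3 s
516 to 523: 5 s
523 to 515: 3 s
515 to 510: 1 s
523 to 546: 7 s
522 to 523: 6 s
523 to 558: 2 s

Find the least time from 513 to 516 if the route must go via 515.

11 s

Shortest 513→515: 513–512–523–515 = 9
Shortest 515→516: 515–510–516 = 2
Total via 515: 9 + 2 = 11 s.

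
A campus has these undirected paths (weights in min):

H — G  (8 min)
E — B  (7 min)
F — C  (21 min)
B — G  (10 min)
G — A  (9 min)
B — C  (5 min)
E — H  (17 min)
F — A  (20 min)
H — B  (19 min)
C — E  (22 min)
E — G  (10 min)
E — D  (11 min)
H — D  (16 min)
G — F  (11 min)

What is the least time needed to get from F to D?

Compare a few routes:
F - G - E - D: 11+10+11 = 32
F - G - B - E - D: 11+10+7+11 = 39
F - C - B - E - D: 21+5+7+11 = 44
F - G - H - D: 11+8+16 = 35
The minimum is 32 min via F - G - E - D.

32 min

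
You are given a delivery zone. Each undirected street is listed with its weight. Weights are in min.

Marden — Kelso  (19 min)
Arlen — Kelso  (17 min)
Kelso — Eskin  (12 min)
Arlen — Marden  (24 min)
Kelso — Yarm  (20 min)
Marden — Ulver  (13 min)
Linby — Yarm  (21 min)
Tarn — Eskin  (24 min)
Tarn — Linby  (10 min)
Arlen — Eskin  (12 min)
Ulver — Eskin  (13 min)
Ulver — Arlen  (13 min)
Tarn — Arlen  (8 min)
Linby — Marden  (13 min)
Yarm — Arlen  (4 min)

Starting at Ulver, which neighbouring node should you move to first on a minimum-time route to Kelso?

Compare a few routes:
Ulver → Eskin → Kelso: 13+12 = 25
Ulver → Arlen → Kelso: 13+17 = 30
Cheapest is Ulver → Eskin → Kelso at 25 min.
So from Ulver the first move is to Eskin.

Eskin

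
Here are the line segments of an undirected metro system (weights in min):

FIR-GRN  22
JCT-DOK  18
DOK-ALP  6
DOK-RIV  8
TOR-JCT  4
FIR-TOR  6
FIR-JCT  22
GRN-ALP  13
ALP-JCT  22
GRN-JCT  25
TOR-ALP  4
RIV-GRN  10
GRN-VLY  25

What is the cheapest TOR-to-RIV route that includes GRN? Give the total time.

Shortest TOR→GRN: TOR → ALP → GRN = 17
Shortest GRN→RIV: GRN → RIV = 10
Total via GRN: 17 + 10 = 27 min.

27 min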